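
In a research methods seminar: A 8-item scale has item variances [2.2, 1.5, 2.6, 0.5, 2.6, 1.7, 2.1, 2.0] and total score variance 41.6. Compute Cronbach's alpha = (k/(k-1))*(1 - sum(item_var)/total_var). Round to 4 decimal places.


alpha = (k/(k-1)) * (1 - sum(s_i^2)/s_total^2)
sum(item variances) = 15.2
k/(k-1) = 8/7 = 1.142857
1 - 15.2/41.6 = 1 - 0.365385 = 0.634615
alpha = 1.142857 * 0.634615
= 0.7253


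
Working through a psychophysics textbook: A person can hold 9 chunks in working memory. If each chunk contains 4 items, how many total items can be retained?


Total items = chunks * items_per_chunk
= 9 * 4
= 36


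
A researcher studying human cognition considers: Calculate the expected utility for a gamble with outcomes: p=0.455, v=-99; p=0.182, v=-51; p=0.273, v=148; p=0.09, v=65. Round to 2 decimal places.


EU = sum(p_i * v_i)
0.455 * -99 = -45.045
0.182 * -51 = -9.282
0.273 * 148 = 40.404
0.09 * 65 = 5.85
EU = -45.045 + -9.282 + 40.404 + 5.85
= -8.07


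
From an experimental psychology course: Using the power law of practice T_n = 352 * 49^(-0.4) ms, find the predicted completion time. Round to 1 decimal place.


T_n = 352 * 49^(-0.4)
49^(-0.4) = 0.210825
T_n = 352 * 0.210825
= 74.2 ms


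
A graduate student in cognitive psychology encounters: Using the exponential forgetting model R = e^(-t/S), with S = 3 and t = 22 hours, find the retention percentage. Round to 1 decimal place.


R = e^(-t/S)
-t/S = -22/3 = -7.333333
R = e^(-7.333333) = 0.000653
Percentage = 0.000653 * 100
= 0.1


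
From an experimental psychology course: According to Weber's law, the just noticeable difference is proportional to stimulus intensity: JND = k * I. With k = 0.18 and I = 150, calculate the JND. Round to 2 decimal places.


JND = k * I
JND = 0.18 * 150
= 27.00


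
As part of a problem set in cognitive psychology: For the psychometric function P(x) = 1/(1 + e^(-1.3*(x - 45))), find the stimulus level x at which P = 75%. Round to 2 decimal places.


At P = 0.75: 0.75 = 1/(1 + e^(-k*(x-x0)))
Solving: e^(-k*(x-x0)) = 1/3
x = x0 + ln(3)/k
ln(3) = 1.0986
x = 45 + 1.0986/1.3
= 45 + 0.8451
= 45.85


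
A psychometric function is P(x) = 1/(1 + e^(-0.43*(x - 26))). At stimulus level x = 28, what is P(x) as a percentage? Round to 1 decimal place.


P(x) = 1/(1 + e^(-0.43*(28 - 26)))
Exponent = -0.43 * 2 = -0.86
e^(-0.86) = 0.423162
P = 1/(1 + 0.423162) = 0.702661
Percentage = 70.3


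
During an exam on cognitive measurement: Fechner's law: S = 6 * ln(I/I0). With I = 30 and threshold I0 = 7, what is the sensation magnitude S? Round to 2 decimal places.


S = 6 * ln(30/7)
I/I0 = 4.285714
ln(4.285714) = 1.4553
S = 6 * 1.4553
= 8.73


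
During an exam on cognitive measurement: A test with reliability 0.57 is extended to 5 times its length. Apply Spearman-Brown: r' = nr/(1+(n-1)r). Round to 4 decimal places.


r_new = n*r / (1 + (n-1)*r)
Numerator = 5 * 0.57 = 2.85
Denominator = 1 + 4 * 0.57 = 3.28
r_new = 2.85 / 3.28
= 0.8689


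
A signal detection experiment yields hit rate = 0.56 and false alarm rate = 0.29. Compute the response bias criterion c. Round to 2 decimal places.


c = -0.5 * (z(HR) + z(FAR))
z(0.56) = 0.151
z(0.29) = -0.5534
c = -0.5 * (0.151 + -0.5534)
= -0.5 * -0.4024
= 0.20


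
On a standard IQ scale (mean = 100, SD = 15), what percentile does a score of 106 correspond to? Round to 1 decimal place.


z = (IQ - mean) / SD
z = (106 - 100) / 15 = 0.4
Percentile = Phi(0.4) * 100
Phi(0.4) = 0.655422
= 65.5


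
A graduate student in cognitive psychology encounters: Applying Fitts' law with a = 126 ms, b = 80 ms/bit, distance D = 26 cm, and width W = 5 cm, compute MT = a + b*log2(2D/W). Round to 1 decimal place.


MT = 126 + 80 * log2(2*26/5)
2D/W = 10.4
log2(10.4) = 3.3785
MT = 126 + 80 * 3.3785
= 396.3 ms


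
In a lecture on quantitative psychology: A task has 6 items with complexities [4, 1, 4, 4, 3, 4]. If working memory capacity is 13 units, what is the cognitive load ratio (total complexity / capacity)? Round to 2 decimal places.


Total complexity = 4 + 1 + 4 + 4 + 3 + 4 = 20
Load = total / capacity = 20 / 13
= 1.54


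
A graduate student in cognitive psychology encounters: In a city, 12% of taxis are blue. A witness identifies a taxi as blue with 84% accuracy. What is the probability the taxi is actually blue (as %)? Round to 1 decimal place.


P(blue | says blue) = P(says blue | blue)*P(blue) / [P(says blue | blue)*P(blue) + P(says blue | not blue)*P(not blue)]
Numerator = 0.84 * 0.12 = 0.1008
False identification = 0.16 * 0.88 = 0.1408
P = 0.1008 / (0.1008 + 0.1408)
= 0.1008 / 0.2416
As percentage = 41.7


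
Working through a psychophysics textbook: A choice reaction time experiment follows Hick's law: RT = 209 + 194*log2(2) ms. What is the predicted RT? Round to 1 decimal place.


RT = 209 + 194 * log2(2)
log2(2) = 1.0
RT = 209 + 194 * 1.0
= 209 + 194.0
= 403.0 ms


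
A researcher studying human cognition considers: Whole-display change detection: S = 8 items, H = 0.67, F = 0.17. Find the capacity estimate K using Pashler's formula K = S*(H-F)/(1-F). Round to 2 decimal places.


K = S * (H - F) / (1 - F)
H - F = 0.5
1 - F = 0.83
K = 8 * 0.5 / 0.83
= 4.82


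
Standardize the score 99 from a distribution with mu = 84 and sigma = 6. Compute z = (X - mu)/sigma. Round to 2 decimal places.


z = (X - mu) / sigma
= (99 - 84) / 6
= 15 / 6
= 2.50


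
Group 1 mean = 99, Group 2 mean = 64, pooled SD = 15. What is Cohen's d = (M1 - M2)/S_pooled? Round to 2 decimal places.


Cohen's d = (M1 - M2) / S_pooled
= (99 - 64) / 15
= 35 / 15
= 2.33


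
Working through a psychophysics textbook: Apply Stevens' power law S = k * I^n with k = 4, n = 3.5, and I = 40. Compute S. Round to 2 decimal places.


S = 4 * 40^3.5
40^3.5 = 404771.5405
S = 4 * 404771.5405
= 1619086.16


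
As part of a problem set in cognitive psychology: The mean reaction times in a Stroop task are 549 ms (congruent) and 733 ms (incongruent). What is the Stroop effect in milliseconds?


Stroop effect = RT(incongruent) - RT(congruent)
= 733 - 549
= 184 ms


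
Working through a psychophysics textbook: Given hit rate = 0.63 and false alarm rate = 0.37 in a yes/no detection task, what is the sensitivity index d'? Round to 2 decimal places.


d' = z(HR) - z(FAR)
z(0.63) = 0.3319
z(0.37) = -0.3319
d' = 0.3319 - -0.3319
= 0.66


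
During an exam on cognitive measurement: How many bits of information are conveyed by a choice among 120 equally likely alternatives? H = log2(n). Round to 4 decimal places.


H = log2(n)
H = log2(120)
= 6.9069


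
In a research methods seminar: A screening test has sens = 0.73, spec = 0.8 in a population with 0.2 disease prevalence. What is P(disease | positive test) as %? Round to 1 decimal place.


PPV = (sens * prev) / (sens * prev + (1-spec) * (1-prev))
Numerator = 0.73 * 0.2 = 0.146
P(positive and no disease) = (1 - spec) * (1 - prev) = (1 - 0.8) * (1 - 0.2) = 0.16
Denominator = 0.146 + 0.16 = 0.306
PPV = 0.146 / 0.306 = 0.477124
As percentage = 47.7


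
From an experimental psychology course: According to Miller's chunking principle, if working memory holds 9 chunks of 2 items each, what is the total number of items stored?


Total items = chunks * items_per_chunk
= 9 * 2
= 18


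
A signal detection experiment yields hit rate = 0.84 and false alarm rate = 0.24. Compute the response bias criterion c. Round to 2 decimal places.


c = -0.5 * (z(HR) + z(FAR))
z(0.84) = 0.9945
z(0.24) = -0.7063
c = -0.5 * (0.9945 + -0.7063)
= -0.5 * 0.2882
= -0.14


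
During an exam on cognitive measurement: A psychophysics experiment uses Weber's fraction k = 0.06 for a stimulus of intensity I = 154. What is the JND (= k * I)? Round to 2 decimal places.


JND = k * I
JND = 0.06 * 154
= 9.24


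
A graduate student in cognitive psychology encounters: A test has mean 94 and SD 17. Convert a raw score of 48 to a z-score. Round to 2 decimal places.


z = (X - mu) / sigma
= (48 - 94) / 17
= -46 / 17
= -2.71


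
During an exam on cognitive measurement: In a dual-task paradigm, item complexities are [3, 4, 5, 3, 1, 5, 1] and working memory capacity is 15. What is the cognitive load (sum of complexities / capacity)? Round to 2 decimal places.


Total complexity = 3 + 4 + 5 + 3 + 1 + 5 + 1 = 22
Load = total / capacity = 22 / 15
= 1.47


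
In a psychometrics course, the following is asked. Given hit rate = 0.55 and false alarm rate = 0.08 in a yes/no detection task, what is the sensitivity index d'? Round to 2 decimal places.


d' = z(HR) - z(FAR)
z(0.55) = 0.1257
z(0.08) = -1.4051
d' = 0.1257 - -1.4051
= 1.53


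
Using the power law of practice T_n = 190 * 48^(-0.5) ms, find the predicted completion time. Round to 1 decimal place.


T_n = 190 * 48^(-0.5)
48^(-0.5) = 0.144338
T_n = 190 * 0.144338
= 27.4 ms


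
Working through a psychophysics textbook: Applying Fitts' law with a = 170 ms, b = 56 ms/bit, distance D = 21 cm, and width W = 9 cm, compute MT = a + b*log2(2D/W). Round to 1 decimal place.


MT = 170 + 56 * log2(2*21/9)
2D/W = 4.666667
log2(4.666667) = 2.2224
MT = 170 + 56 * 2.2224
= 294.5 ms


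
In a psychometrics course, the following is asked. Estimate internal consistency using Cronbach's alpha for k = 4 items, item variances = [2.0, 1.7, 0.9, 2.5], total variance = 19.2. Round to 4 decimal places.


alpha = (k/(k-1)) * (1 - sum(s_i^2)/s_total^2)
sum(item variances) = 7.1
k/(k-1) = 4/3 = 1.333333
1 - 7.1/19.2 = 1 - 0.369792 = 0.630208
alpha = 1.333333 * 0.630208
= 0.8403


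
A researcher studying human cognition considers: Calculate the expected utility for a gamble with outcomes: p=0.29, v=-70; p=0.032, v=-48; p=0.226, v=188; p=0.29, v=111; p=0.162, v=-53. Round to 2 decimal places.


EU = sum(p_i * v_i)
0.29 * -70 = -20.3
0.032 * -48 = -1.536
0.226 * 188 = 42.488
0.29 * 111 = 32.19
0.162 * -53 = -8.586
EU = -20.3 + -1.536 + 42.488 + 32.19 + -8.586
= 44.26


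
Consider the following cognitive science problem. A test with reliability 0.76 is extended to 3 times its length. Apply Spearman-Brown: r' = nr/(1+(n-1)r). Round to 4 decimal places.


r_new = n*r / (1 + (n-1)*r)
Numerator = 3 * 0.76 = 2.28
Denominator = 1 + 2 * 0.76 = 2.52
r_new = 2.28 / 2.52
= 0.9048


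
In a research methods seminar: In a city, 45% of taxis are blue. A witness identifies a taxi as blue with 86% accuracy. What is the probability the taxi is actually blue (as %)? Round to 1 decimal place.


P(blue | says blue) = P(says blue | blue)*P(blue) / [P(says blue | blue)*P(blue) + P(says blue | not blue)*P(not blue)]
Numerator = 0.86 * 0.45 = 0.387
False identification = 0.14 * 0.55 = 0.077
P = 0.387 / (0.387 + 0.077)
= 0.387 / 0.464
As percentage = 83.4


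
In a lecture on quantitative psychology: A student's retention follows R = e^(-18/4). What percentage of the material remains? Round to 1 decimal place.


R = e^(-t/S)
-t/S = -18/4 = -4.5
R = e^(-4.5) = 0.011109
Percentage = 0.011109 * 100
= 1.1


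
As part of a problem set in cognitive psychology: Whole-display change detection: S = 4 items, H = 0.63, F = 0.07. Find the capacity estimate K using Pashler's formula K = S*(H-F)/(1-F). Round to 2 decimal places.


K = S * (H - F) / (1 - F)
H - F = 0.56
1 - F = 0.93
K = 4 * 0.56 / 0.93
= 2.41


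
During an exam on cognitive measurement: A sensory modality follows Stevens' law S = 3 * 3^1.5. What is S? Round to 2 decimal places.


S = 3 * 3^1.5
3^1.5 = 5.1962
S = 3 * 5.1962
= 15.59


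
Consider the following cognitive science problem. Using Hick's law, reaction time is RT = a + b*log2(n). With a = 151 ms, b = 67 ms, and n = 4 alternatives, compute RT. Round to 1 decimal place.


RT = 151 + 67 * log2(4)
log2(4) = 2.0
RT = 151 + 67 * 2.0
= 151 + 134.0
= 285.0 ms


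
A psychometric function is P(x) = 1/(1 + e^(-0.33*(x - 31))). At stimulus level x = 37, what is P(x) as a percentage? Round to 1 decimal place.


P(x) = 1/(1 + e^(-0.33*(37 - 31)))
Exponent = -0.33 * 6 = -1.98
e^(-1.98) = 0.138069
P = 1/(1 + 0.138069) = 0.878681
Percentage = 87.9


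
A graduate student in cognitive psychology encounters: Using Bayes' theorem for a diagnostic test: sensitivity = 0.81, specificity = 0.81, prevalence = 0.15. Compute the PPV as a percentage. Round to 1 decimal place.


PPV = (sens * prev) / (sens * prev + (1-spec) * (1-prev))
Numerator = 0.81 * 0.15 = 0.1215
P(positive and no disease) = (1 - spec) * (1 - prev) = (1 - 0.81) * (1 - 0.15) = 0.1615
Denominator = 0.1215 + 0.1615 = 0.283
PPV = 0.1215 / 0.283 = 0.429329
As percentage = 42.9


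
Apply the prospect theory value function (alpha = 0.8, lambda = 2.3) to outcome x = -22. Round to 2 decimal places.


Since x = -22 < 0, use v(x) = -lambda*(-x)^alpha
(-x) = 22
22^0.8 = 11.856
v(-22) = -2.3 * 11.856
= -27.27


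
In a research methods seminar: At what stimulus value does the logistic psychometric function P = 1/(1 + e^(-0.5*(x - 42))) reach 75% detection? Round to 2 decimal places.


At P = 0.75: 0.75 = 1/(1 + e^(-k*(x-x0)))
Solving: e^(-k*(x-x0)) = 1/3
x = x0 + ln(3)/k
ln(3) = 1.0986
x = 42 + 1.0986/0.5
= 42 + 2.1972
= 44.20


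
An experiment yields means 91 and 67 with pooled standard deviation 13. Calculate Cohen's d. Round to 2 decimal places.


Cohen's d = (M1 - M2) / S_pooled
= (91 - 67) / 13
= 24 / 13
= 1.85


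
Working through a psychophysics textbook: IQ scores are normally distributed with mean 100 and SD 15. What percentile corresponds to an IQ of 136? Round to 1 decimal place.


z = (IQ - mean) / SD
z = (136 - 100) / 15 = 2.4
Percentile = Phi(2.4) * 100
Phi(2.4) = 0.991802
= 99.2


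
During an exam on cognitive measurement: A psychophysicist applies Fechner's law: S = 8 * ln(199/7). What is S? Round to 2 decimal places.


S = 8 * ln(199/7)
I/I0 = 28.428571
ln(28.428571) = 3.3474
S = 8 * 3.3474
= 26.78


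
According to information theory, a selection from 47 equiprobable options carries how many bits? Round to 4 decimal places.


H = log2(n)
H = log2(47)
= 5.5546


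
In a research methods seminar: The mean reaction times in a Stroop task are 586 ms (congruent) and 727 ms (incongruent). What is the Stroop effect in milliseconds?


Stroop effect = RT(incongruent) - RT(congruent)
= 727 - 586
= 141 ms


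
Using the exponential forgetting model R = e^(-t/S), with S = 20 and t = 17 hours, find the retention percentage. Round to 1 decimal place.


R = e^(-t/S)
-t/S = -17/20 = -0.85
R = e^(-0.85) = 0.427415
Percentage = 0.427415 * 100
= 42.7


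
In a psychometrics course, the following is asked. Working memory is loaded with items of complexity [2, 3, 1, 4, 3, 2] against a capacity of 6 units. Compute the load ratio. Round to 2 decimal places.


Total complexity = 2 + 3 + 1 + 4 + 3 + 2 = 15
Load = total / capacity = 15 / 6
= 2.50


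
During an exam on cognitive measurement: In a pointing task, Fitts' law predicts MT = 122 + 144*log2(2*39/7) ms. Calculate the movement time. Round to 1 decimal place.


MT = 122 + 144 * log2(2*39/7)
2D/W = 11.142857
log2(11.142857) = 3.478
MT = 122 + 144 * 3.478
= 622.8 ms


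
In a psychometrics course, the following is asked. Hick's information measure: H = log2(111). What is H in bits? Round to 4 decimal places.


H = log2(n)
H = log2(111)
= 6.7944


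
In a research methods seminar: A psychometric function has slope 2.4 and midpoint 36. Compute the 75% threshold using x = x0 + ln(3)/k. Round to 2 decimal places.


At P = 0.75: 0.75 = 1/(1 + e^(-k*(x-x0)))
Solving: e^(-k*(x-x0)) = 1/3
x = x0 + ln(3)/k
ln(3) = 1.0986
x = 36 + 1.0986/2.4
= 36 + 0.4578
= 36.46


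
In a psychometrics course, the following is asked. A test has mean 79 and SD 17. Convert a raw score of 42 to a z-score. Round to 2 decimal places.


z = (X - mu) / sigma
= (42 - 79) / 17
= -37 / 17
= -2.18


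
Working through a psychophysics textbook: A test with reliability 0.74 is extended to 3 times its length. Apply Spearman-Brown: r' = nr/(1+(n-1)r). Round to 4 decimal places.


r_new = n*r / (1 + (n-1)*r)
Numerator = 3 * 0.74 = 2.22
Denominator = 1 + 2 * 0.74 = 2.48
r_new = 2.22 / 2.48
= 0.8952


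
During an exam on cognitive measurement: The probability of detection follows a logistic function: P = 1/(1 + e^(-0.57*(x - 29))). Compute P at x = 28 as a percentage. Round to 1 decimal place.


P(x) = 1/(1 + e^(-0.57*(28 - 29)))
Exponent = -0.57 * -1 = 0.57
e^(0.57) = 1.768267
P = 1/(1 + 1.768267) = 0.361237
Percentage = 36.1


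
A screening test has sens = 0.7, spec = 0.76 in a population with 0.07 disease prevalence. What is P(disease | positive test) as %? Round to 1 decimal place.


PPV = (sens * prev) / (sens * prev + (1-spec) * (1-prev))
Numerator = 0.7 * 0.07 = 0.049
P(positive and no disease) = (1 - spec) * (1 - prev) = (1 - 0.76) * (1 - 0.07) = 0.2232
Denominator = 0.049 + 0.2232 = 0.2722
PPV = 0.049 / 0.2722 = 0.180015
As percentage = 18.0


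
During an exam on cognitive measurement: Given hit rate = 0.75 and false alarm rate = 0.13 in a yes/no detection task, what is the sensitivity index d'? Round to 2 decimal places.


d' = z(HR) - z(FAR)
z(0.75) = 0.6745
z(0.13) = -1.1264
d' = 0.6745 - -1.1264
= 1.80


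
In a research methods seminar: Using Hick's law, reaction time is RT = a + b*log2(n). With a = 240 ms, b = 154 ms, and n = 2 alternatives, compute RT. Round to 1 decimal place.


RT = 240 + 154 * log2(2)
log2(2) = 1.0
RT = 240 + 154 * 1.0
= 240 + 154.0
= 394.0 ms


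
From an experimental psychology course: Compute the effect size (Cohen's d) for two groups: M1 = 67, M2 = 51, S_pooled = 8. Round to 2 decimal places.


Cohen's d = (M1 - M2) / S_pooled
= (67 - 51) / 8
= 16 / 8
= 2.00


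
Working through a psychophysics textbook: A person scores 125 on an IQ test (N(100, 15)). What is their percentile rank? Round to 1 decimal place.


z = (IQ - mean) / SD
z = (125 - 100) / 15 = 1.6667
Percentile = Phi(1.6667) * 100
Phi(1.6667) = 0.952213
= 95.2


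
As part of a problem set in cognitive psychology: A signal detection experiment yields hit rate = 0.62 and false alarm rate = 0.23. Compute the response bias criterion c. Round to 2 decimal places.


c = -0.5 * (z(HR) + z(FAR))
z(0.62) = 0.3055
z(0.23) = -0.7388
c = -0.5 * (0.3055 + -0.7388)
= -0.5 * -0.4333
= 0.22


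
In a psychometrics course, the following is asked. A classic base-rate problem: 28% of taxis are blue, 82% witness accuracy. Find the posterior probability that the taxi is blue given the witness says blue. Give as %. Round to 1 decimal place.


P(blue | says blue) = P(says blue | blue)*P(blue) / [P(says blue | blue)*P(blue) + P(says blue | not blue)*P(not blue)]
Numerator = 0.82 * 0.28 = 0.2296
False identification = 0.18 * 0.72 = 0.1296
P = 0.2296 / (0.2296 + 0.1296)
= 0.2296 / 0.3592
As percentage = 63.9


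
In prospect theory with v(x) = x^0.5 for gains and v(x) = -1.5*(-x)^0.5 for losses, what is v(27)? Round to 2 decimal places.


Since x = 27 >= 0, use v(x) = x^0.5
27^0.5 = 5.1962
v(27) = 5.20


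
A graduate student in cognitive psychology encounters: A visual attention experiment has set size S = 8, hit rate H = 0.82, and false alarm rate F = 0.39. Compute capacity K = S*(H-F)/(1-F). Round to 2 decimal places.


K = S * (H - F) / (1 - F)
H - F = 0.43
1 - F = 0.61
K = 8 * 0.43 / 0.61
= 5.64


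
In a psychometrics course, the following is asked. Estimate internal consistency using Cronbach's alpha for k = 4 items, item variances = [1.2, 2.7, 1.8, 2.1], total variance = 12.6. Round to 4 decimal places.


alpha = (k/(k-1)) * (1 - sum(s_i^2)/s_total^2)
sum(item variances) = 7.8
k/(k-1) = 4/3 = 1.333333
1 - 7.8/12.6 = 1 - 0.619048 = 0.380952
alpha = 1.333333 * 0.380952
= 0.5079


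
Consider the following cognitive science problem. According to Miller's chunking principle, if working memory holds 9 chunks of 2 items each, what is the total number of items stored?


Total items = chunks * items_per_chunk
= 9 * 2
= 18


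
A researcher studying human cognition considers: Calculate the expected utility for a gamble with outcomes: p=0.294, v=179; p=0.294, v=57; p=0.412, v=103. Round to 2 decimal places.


EU = sum(p_i * v_i)
0.294 * 179 = 52.626
0.294 * 57 = 16.758
0.412 * 103 = 42.436
EU = 52.626 + 16.758 + 42.436
= 111.82


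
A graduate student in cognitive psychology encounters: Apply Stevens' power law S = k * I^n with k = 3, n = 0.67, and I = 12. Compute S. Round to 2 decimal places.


S = 3 * 12^0.67
12^0.67 = 5.2851
S = 3 * 5.2851
= 15.86


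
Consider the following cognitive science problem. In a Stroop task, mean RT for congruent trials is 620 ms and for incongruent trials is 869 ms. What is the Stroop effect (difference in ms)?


Stroop effect = RT(incongruent) - RT(congruent)
= 869 - 620
= 249 ms


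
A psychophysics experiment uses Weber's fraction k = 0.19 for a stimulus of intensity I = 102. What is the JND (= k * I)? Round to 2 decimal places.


JND = k * I
JND = 0.19 * 102
= 19.38


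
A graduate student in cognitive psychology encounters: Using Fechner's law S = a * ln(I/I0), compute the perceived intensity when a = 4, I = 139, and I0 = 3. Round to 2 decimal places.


S = 4 * ln(139/3)
I/I0 = 46.333333
ln(46.333333) = 3.8359
S = 4 * 3.8359
= 15.34


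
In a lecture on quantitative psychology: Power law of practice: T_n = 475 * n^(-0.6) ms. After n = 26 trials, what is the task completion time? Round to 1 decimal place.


T_n = 475 * 26^(-0.6)
26^(-0.6) = 0.141585
T_n = 475 * 0.141585
= 67.3 ms


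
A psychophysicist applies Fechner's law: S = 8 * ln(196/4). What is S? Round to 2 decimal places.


S = 8 * ln(196/4)
I/I0 = 49.0
ln(49.0) = 3.8918
S = 8 * 3.8918
= 31.13


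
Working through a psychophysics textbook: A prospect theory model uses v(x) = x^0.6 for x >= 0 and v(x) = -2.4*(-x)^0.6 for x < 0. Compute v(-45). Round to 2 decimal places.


Since x = -45 < 0, use v(x) = -lambda*(-x)^alpha
(-x) = 45
45^0.6 = 9.8158
v(-45) = -2.4 * 9.8158
= -23.56


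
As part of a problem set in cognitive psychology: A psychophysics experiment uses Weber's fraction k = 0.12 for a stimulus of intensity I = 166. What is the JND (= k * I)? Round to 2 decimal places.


JND = k * I
JND = 0.12 * 166
= 19.92


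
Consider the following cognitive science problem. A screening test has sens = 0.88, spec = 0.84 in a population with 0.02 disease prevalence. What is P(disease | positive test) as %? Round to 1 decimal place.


PPV = (sens * prev) / (sens * prev + (1-spec) * (1-prev))
Numerator = 0.88 * 0.02 = 0.0176
P(positive and no disease) = (1 - spec) * (1 - prev) = (1 - 0.84) * (1 - 0.02) = 0.1568
Denominator = 0.0176 + 0.1568 = 0.1744
PPV = 0.0176 / 0.1744 = 0.100917
As percentage = 10.1


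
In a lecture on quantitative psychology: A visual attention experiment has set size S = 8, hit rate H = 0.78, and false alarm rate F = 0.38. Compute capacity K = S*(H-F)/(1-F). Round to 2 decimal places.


K = S * (H - F) / (1 - F)
H - F = 0.4
1 - F = 0.62
K = 8 * 0.4 / 0.62
= 5.16


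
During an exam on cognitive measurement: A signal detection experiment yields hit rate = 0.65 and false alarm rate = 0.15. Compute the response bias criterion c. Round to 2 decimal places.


c = -0.5 * (z(HR) + z(FAR))
z(0.65) = 0.3853
z(0.15) = -1.0364
c = -0.5 * (0.3853 + -1.0364)
= -0.5 * -0.6511
= 0.33


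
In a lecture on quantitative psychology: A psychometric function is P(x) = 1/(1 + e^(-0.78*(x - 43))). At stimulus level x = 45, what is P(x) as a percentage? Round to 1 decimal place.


P(x) = 1/(1 + e^(-0.78*(45 - 43)))
Exponent = -0.78 * 2 = -1.56
e^(-1.56) = 0.210136
P = 1/(1 + 0.210136) = 0.826353
Percentage = 82.6


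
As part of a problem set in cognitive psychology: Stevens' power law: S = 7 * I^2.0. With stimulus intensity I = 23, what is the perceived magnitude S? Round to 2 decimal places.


S = 7 * 23^2.0
23^2.0 = 529.0
S = 7 * 529.0
= 3703.00


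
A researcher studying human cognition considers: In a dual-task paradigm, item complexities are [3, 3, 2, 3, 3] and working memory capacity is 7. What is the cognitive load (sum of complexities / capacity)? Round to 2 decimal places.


Total complexity = 3 + 3 + 2 + 3 + 3 = 14
Load = total / capacity = 14 / 7
= 2.00


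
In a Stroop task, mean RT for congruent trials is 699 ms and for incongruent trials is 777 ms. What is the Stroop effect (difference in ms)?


Stroop effect = RT(incongruent) - RT(congruent)
= 777 - 699
= 78 ms


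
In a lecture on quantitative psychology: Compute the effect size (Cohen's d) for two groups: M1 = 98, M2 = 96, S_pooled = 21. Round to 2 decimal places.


Cohen's d = (M1 - M2) / S_pooled
= (98 - 96) / 21
= 2 / 21
= 0.10


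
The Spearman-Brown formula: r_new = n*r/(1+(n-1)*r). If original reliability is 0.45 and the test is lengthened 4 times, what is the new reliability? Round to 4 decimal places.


r_new = n*r / (1 + (n-1)*r)
Numerator = 4 * 0.45 = 1.8
Denominator = 1 + 3 * 0.45 = 2.35
r_new = 1.8 / 2.35
= 0.7660


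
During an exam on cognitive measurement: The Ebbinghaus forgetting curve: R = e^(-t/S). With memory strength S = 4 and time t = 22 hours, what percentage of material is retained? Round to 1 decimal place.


R = e^(-t/S)
-t/S = -22/4 = -5.5
R = e^(-5.5) = 0.004087
Percentage = 0.004087 * 100
= 0.4


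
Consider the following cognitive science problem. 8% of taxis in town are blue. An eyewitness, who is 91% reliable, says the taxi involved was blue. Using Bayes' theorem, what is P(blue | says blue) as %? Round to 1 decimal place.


P(blue | says blue) = P(says blue | blue)*P(blue) / [P(says blue | blue)*P(blue) + P(says blue | not blue)*P(not blue)]
Numerator = 0.91 * 0.08 = 0.0728
False identification = 0.09 * 0.92 = 0.0828
P = 0.0728 / (0.0728 + 0.0828)
= 0.0728 / 0.1556
As percentage = 46.8


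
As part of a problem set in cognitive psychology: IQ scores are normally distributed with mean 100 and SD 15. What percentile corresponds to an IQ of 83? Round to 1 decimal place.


z = (IQ - mean) / SD
z = (83 - 100) / 15 = -1.1333
Percentile = Phi(-1.1333) * 100
Phi(-1.1333) = 0.128544
= 12.9


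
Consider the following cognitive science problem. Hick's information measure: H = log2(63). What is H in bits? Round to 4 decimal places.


H = log2(n)
H = log2(63)
= 5.9773


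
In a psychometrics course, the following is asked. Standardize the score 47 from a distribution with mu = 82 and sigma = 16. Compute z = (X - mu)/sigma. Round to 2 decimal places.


z = (X - mu) / sigma
= (47 - 82) / 16
= -35 / 16
= -2.19


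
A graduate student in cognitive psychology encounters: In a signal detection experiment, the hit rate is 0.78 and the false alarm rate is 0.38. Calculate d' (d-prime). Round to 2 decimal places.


d' = z(HR) - z(FAR)
z(0.78) = 0.7722
z(0.38) = -0.3055
d' = 0.7722 - -0.3055
= 1.08


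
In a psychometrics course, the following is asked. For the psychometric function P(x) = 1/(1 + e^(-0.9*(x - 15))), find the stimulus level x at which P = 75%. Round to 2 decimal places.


At P = 0.75: 0.75 = 1/(1 + e^(-k*(x-x0)))
Solving: e^(-k*(x-x0)) = 1/3
x = x0 + ln(3)/k
ln(3) = 1.0986
x = 15 + 1.0986/0.9
= 15 + 1.2207
= 16.22


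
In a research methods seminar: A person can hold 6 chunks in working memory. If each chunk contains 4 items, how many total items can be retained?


Total items = chunks * items_per_chunk
= 6 * 4
= 24


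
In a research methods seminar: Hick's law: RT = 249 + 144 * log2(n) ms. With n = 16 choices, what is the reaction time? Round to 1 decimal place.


RT = 249 + 144 * log2(16)
log2(16) = 4.0
RT = 249 + 144 * 4.0
= 249 + 576.0
= 825.0 ms


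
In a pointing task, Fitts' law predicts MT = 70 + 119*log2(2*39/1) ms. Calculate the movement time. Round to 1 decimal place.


MT = 70 + 119 * log2(2*39/1)
2D/W = 78.0
log2(78.0) = 6.2854
MT = 70 + 119 * 6.2854
= 818.0 ms


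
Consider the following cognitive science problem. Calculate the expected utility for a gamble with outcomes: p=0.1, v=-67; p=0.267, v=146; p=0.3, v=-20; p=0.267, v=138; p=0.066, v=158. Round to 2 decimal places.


EU = sum(p_i * v_i)
0.1 * -67 = -6.7
0.267 * 146 = 38.982
0.3 * -20 = -6.0
0.267 * 138 = 36.846
0.066 * 158 = 10.428
EU = -6.7 + 38.982 + -6.0 + 36.846 + 10.428
= 73.56


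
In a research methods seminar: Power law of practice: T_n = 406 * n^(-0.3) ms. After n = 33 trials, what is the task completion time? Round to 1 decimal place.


T_n = 406 * 33^(-0.3)
33^(-0.3) = 0.350305
T_n = 406 * 0.350305
= 142.2 ms


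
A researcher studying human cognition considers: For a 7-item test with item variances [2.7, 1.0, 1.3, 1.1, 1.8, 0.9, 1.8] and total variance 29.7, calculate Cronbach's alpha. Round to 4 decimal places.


alpha = (k/(k-1)) * (1 - sum(s_i^2)/s_total^2)
sum(item variances) = 10.6
k/(k-1) = 7/6 = 1.166667
1 - 10.6/29.7 = 1 - 0.356902 = 0.643098
alpha = 1.166667 * 0.643098
= 0.7503


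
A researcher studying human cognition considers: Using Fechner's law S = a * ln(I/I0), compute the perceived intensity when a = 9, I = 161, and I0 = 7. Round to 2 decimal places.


S = 9 * ln(161/7)
I/I0 = 23.0
ln(23.0) = 3.1355
S = 9 * 3.1355
= 28.22


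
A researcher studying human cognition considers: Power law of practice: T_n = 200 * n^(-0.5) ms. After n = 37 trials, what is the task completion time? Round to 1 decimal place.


T_n = 200 * 37^(-0.5)
37^(-0.5) = 0.164399
T_n = 200 * 0.164399
= 32.9 ms


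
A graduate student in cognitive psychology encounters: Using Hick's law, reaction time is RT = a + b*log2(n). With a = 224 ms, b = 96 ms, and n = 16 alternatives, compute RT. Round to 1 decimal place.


RT = 224 + 96 * log2(16)
log2(16) = 4.0
RT = 224 + 96 * 4.0
= 224 + 384.0
= 608.0 ms


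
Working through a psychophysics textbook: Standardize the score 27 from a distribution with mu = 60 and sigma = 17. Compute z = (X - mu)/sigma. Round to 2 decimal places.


z = (X - mu) / sigma
= (27 - 60) / 17
= -33 / 17
= -1.94


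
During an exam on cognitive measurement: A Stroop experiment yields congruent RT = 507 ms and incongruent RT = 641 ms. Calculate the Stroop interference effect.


Stroop effect = RT(incongruent) - RT(congruent)
= 641 - 507
= 134 ms


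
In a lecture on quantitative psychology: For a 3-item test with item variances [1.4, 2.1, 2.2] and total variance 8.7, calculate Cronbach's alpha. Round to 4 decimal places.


alpha = (k/(k-1)) * (1 - sum(s_i^2)/s_total^2)
sum(item variances) = 5.7
k/(k-1) = 3/2 = 1.5
1 - 5.7/8.7 = 1 - 0.655172 = 0.344828
alpha = 1.5 * 0.344828
= 0.5172


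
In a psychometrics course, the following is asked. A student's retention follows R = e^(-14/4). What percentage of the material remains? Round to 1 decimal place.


R = e^(-t/S)
-t/S = -14/4 = -3.5
R = e^(-3.5) = 0.030197
Percentage = 0.030197 * 100
= 3.0


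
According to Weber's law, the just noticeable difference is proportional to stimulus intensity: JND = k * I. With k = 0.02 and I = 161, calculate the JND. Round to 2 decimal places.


JND = k * I
JND = 0.02 * 161
= 3.22


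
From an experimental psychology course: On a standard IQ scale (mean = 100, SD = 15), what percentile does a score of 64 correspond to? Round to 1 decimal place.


z = (IQ - mean) / SD
z = (64 - 100) / 15 = -2.4
Percentile = Phi(-2.4) * 100
Phi(-2.4) = 0.008198
= 0.8


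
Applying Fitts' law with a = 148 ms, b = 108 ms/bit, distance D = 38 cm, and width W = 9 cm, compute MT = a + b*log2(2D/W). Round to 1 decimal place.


MT = 148 + 108 * log2(2*38/9)
2D/W = 8.444444
log2(8.444444) = 3.078
MT = 148 + 108 * 3.078
= 480.4 ms


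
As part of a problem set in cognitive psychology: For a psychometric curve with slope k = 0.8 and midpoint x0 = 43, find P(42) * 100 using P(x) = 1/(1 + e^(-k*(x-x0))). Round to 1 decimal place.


P(x) = 1/(1 + e^(-0.8*(42 - 43)))
Exponent = -0.8 * -1 = 0.8
e^(0.8) = 2.225541
P = 1/(1 + 2.225541) = 0.310026
Percentage = 31.0


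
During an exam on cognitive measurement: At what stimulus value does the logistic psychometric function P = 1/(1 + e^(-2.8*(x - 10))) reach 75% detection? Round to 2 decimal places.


At P = 0.75: 0.75 = 1/(1 + e^(-k*(x-x0)))
Solving: e^(-k*(x-x0)) = 1/3
x = x0 + ln(3)/k
ln(3) = 1.0986
x = 10 + 1.0986/2.8
= 10 + 0.3924
= 10.39


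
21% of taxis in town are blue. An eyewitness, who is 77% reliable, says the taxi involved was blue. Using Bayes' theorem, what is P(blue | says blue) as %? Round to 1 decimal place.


P(blue | says blue) = P(says blue | blue)*P(blue) / [P(says blue | blue)*P(blue) + P(says blue | not blue)*P(not blue)]
Numerator = 0.77 * 0.21 = 0.1617
False identification = 0.23 * 0.79 = 0.1817
P = 0.1617 / (0.1617 + 0.1817)
= 0.1617 / 0.3434
As percentage = 47.1


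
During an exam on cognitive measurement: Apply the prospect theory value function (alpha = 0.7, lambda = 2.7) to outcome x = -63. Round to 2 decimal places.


Since x = -63 < 0, use v(x) = -lambda*(-x)^alpha
(-x) = 63
63^0.7 = 18.1777
v(-63) = -2.7 * 18.1777
= -49.08


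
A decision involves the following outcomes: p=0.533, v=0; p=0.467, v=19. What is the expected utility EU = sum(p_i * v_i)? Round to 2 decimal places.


EU = sum(p_i * v_i)
0.533 * 0 = 0.0
0.467 * 19 = 8.873
EU = 0.0 + 8.873
= 8.87


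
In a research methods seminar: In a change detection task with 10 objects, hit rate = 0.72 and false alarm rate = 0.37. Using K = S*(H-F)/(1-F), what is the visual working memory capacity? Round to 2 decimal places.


K = S * (H - F) / (1 - F)
H - F = 0.35
1 - F = 0.63
K = 10 * 0.35 / 0.63
= 5.56


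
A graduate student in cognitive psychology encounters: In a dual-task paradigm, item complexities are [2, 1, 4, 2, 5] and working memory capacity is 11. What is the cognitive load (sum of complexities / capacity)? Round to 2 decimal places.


Total complexity = 2 + 1 + 4 + 2 + 5 = 14
Load = total / capacity = 14 / 11
= 1.27


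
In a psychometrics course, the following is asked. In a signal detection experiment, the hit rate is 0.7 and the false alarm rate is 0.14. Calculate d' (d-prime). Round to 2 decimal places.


d' = z(HR) - z(FAR)
z(0.7) = 0.5244
z(0.14) = -1.0803
d' = 0.5244 - -1.0803
= 1.60


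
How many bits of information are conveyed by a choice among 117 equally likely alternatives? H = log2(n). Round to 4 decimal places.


H = log2(n)
H = log2(117)
= 6.8704


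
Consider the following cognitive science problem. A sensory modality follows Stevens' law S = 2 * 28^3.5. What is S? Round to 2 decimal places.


S = 2 * 28^3.5
28^3.5 = 116159.0656
S = 2 * 116159.0656
= 232318.13


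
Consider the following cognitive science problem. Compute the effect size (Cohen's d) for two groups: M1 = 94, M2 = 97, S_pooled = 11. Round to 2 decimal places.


Cohen's d = (M1 - M2) / S_pooled
= (94 - 97) / 11
= -3 / 11
= -0.27


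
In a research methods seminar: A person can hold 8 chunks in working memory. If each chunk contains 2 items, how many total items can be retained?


Total items = chunks * items_per_chunk
= 8 * 2
= 16


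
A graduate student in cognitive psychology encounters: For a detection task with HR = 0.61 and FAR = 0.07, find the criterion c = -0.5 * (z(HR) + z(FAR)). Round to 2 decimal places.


c = -0.5 * (z(HR) + z(FAR))
z(0.61) = 0.2793
z(0.07) = -1.4758
c = -0.5 * (0.2793 + -1.4758)
= -0.5 * -1.1965
= 0.60


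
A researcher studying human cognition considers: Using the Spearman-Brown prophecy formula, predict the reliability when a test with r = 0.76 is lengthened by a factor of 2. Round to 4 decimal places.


r_new = n*r / (1 + (n-1)*r)
Numerator = 2 * 0.76 = 1.52
Denominator = 1 + 1 * 0.76 = 1.76
r_new = 1.52 / 1.76
= 0.8636


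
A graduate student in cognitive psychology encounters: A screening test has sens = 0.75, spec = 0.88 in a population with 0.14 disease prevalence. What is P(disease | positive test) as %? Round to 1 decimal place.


PPV = (sens * prev) / (sens * prev + (1-spec) * (1-prev))
Numerator = 0.75 * 0.14 = 0.105
P(positive and no disease) = (1 - spec) * (1 - prev) = (1 - 0.88) * (1 - 0.14) = 0.1032
Denominator = 0.105 + 0.1032 = 0.2082
PPV = 0.105 / 0.2082 = 0.504323
As percentage = 50.4


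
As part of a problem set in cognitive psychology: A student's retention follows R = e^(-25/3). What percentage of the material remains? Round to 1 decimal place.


R = e^(-t/S)
-t/S = -25/3 = -8.333333
R = e^(-8.333333) = 0.00024
Percentage = 0.00024 * 100
= 0.0


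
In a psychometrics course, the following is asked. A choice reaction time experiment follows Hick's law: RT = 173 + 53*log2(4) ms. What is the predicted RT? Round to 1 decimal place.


RT = 173 + 53 * log2(4)
log2(4) = 2.0
RT = 173 + 53 * 2.0
= 173 + 106.0
= 279.0 ms


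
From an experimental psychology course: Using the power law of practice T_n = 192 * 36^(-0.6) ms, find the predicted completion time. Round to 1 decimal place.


T_n = 192 * 36^(-0.6)
36^(-0.6) = 0.116471
T_n = 192 * 0.116471
= 22.4 ms


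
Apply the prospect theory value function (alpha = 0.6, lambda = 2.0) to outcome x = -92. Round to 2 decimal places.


Since x = -92 < 0, use v(x) = -lambda*(-x)^alpha
(-x) = 92
92^0.6 = 15.0755
v(-92) = -2.0 * 15.0755
= -30.15


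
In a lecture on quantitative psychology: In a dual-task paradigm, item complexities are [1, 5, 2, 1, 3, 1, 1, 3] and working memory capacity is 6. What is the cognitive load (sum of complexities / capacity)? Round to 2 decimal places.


Total complexity = 1 + 5 + 2 + 1 + 3 + 1 + 1 + 3 = 17
Load = total / capacity = 17 / 6
= 2.83


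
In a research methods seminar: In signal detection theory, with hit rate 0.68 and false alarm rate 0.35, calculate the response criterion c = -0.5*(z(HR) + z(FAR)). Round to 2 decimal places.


c = -0.5 * (z(HR) + z(FAR))
z(0.68) = 0.4677
z(0.35) = -0.3853
c = -0.5 * (0.4677 + -0.3853)
= -0.5 * 0.0824
= -0.04


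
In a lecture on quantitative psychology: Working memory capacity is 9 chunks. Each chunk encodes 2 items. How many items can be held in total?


Total items = chunks * items_per_chunk
= 9 * 2
= 18


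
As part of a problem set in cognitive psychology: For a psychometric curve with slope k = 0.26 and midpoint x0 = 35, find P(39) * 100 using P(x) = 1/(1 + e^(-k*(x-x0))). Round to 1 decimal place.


P(x) = 1/(1 + e^(-0.26*(39 - 35)))
Exponent = -0.26 * 4 = -1.04
e^(-1.04) = 0.353455
P = 1/(1 + 0.353455) = 0.73885
Percentage = 73.9


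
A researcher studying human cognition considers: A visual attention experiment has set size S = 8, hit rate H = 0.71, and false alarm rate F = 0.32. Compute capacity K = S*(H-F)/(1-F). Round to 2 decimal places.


K = S * (H - F) / (1 - F)
H - F = 0.39
1 - F = 0.68
K = 8 * 0.39 / 0.68
= 4.59


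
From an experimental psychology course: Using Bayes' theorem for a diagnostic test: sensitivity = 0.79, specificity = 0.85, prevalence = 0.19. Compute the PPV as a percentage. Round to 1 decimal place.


PPV = (sens * prev) / (sens * prev + (1-spec) * (1-prev))
Numerator = 0.79 * 0.19 = 0.1501
P(positive and no disease) = (1 - spec) * (1 - prev) = (1 - 0.85) * (1 - 0.19) = 0.1215
Denominator = 0.1501 + 0.1215 = 0.2716
PPV = 0.1501 / 0.2716 = 0.552651
As percentage = 55.3


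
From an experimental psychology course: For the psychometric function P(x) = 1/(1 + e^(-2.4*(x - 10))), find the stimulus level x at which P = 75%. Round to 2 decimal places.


At P = 0.75: 0.75 = 1/(1 + e^(-k*(x-x0)))
Solving: e^(-k*(x-x0)) = 1/3
x = x0 + ln(3)/k
ln(3) = 1.0986
x = 10 + 1.0986/2.4
= 10 + 0.4578
= 10.46


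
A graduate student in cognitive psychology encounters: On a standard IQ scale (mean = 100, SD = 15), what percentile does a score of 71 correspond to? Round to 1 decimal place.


z = (IQ - mean) / SD
z = (71 - 100) / 15 = -1.9333
Percentile = Phi(-1.9333) * 100
Phi(-1.9333) = 0.0266
= 2.7
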